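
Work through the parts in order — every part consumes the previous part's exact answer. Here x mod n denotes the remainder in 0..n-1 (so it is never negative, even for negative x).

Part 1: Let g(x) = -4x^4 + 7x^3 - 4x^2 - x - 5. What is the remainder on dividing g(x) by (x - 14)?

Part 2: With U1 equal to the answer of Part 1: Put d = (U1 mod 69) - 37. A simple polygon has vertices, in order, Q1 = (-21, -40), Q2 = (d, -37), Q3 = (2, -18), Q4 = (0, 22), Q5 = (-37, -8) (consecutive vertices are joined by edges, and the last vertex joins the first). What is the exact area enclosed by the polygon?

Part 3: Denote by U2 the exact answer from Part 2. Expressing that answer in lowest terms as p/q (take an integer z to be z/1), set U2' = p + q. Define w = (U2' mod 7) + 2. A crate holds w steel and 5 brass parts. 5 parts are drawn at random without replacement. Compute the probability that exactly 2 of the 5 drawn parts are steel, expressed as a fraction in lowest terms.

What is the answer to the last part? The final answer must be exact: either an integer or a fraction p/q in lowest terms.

35/132

Part 1: remainder = value at the root: -4*(14)^4 + 7*(14)^3 - 4*(14)^2 - 1*(14)^1 - 5 = (-153664) + (19208) + (-784) + (-14) + (-5) = -135259; answer -135259
Part 2: U1 = -135259; d = 13; cross terms: (-21*-37 - 13*-40)=1297, (13*-18 - 2*-37)=-160, (2*22 - 0*-18)=44, (0*-8 - -37*22)=814, (-37*-40 - -21*-8)=1312; twice the area = |3307| = 3307; area = 3307/2; answer 3307/2
Part 3: U2 = 3307/2; threaded value p + q = 3309; w = 7; total draws C(12,5) = 792; favorable C(7,2)*C(5,3) = 210; P = 35/132; answer 35/132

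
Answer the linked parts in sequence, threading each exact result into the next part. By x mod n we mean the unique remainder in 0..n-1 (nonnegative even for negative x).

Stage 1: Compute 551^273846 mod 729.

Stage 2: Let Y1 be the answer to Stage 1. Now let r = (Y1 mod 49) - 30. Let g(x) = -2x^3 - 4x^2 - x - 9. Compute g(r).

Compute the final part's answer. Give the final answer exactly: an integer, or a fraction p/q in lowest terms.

Stage 1: squarings mod 729: 551^1=551, 551^2=337, 551^4=574, 551^8=697, 551^16=295, 551^32=274, 551^64=718, 551^128=121, 551^256=61, 551^512=76, 551^1024=673, 551^2048=220, 551^4096=286, 551^8192=148, 551^16384=34, 551^32768=427, 551^65536=79, 551^131072=409, 551^262144=340; 551^273846 = 551^2 * 551^4 * 551^16 * 551^32 * 551^128 * 551^256 * 551^1024 * 551^2048 * 551^8192 * 551^262144 = 181 (mod 729); answer 181
Stage 2: Y1 = 181; r = 4; -2*(4)^3 - 4*(4)^2 - 1*(4)^1 - 9 = (-128) + (-64) + (-4) + (-9) = -205; answer -205

-205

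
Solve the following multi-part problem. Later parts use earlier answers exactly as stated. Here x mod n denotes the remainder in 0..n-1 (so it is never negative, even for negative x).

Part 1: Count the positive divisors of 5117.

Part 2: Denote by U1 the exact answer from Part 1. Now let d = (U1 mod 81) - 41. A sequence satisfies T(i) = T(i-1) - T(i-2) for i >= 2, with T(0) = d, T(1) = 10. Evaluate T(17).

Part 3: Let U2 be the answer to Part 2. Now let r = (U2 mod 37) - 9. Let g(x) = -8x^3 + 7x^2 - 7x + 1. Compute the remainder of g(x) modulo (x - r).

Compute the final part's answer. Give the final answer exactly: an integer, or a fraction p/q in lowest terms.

Part 1: 5117 = 7 * 17 * 43; number of divisors = (1+1) * (1+1) * (1+1) = 8; answer 8
Part 2: U1 = 8; d = -33; T(2) = 1*(10) - 1*(-33) = 43; iterating: T(2)=43, T(3)=33, T(4)=-10, T(5)=-43, T(6)=-33, T(7)=10, T(8)=43, T(9)=33, T(10)=-10, T(11)=-43, T(12)=-33, T(13)=10, T(14)=43, T(15)=33, T(16)=-10, T(17)=-43; answer -43
Part 3: U2 = -43; r = 22; remainder = value at the root: -8*(22)^3 + 7*(22)^2 - 7*(22)^1 + 1 = (-85184) + (3388) + (-154) + (1) = -81949; answer -81949

-81949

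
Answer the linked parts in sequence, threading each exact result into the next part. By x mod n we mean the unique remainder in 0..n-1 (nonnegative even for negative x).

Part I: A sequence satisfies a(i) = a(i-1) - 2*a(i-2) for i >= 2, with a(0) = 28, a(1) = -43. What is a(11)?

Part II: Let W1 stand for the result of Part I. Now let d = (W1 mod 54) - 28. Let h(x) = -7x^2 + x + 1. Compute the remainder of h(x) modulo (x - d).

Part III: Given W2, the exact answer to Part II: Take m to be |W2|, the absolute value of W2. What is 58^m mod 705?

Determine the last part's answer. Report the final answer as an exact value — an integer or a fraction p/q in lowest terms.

688

Part I: a(2) = 1*(-43) - 2*(28) = -99; iterating: a(2)=-99, a(3)=-13, a(4)=185, a(5)=211, a(6)=-159, a(7)=-581, a(8)=-263, a(9)=899, a(10)=1425, a(11)=-373; answer -373
Part II: W1 = -373; d = -23; remainder = value at the root: -7*(-23)^2 + 1*(-23)^1 + 1 = (-3703) + (-23) + (1) = -3725; answer -3725
Part III: W2 = -3725; m = 3725; squarings mod 705: 58^1=58, 58^2=544, 58^4=541, 58^8=106, 58^16=661, 58^32=526, 58^64=316, 58^128=451, 58^256=361, 58^512=601, 58^1024=241, 58^2048=271; 58^3725 = 58^1 * 58^4 * 58^8 * 58^128 * 58^512 * 58^1024 * 58^2048 = 688 (mod 705); answer 688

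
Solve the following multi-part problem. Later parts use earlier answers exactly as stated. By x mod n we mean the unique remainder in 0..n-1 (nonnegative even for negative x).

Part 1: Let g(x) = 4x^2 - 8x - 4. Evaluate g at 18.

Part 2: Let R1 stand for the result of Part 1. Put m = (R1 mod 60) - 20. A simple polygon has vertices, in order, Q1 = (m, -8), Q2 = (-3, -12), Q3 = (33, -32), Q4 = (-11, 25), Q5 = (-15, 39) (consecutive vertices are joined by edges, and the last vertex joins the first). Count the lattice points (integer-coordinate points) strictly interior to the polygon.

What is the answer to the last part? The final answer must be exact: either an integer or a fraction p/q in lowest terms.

Part 1: 4*(18)^2 - 8*(18)^1 - 4 = (1296) + (-144) + (-4) = 1148; answer 1148
Part 2: R1 = 1148; m = -12; cross terms: (-12*-12 - -3*-8)=120, (-3*-32 - 33*-12)=492, (33*25 - -11*-32)=473, (-11*39 - -15*25)=-54, (-15*-8 - -12*39)=588; twice the area = |1619| = 1619; area = 1619/2; boundary points = 1 + 4 + 1 + 2 + 1 = 9; strictly interior points = area - boundary/2 + 1 = 806; answer 806

806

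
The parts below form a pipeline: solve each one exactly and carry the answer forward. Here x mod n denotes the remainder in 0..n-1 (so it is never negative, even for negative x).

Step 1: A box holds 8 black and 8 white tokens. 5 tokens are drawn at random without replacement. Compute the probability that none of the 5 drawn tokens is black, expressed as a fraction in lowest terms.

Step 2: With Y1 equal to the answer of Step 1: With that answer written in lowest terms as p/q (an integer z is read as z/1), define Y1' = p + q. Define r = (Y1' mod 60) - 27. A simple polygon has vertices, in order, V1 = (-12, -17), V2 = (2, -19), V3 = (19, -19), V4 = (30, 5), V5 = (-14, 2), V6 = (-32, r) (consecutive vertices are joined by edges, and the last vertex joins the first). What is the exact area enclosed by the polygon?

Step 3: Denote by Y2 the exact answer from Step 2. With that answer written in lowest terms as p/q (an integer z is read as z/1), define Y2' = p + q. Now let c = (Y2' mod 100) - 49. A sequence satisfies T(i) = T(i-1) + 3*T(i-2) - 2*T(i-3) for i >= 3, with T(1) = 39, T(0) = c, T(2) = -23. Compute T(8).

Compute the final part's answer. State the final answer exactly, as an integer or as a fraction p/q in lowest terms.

2117

Step 1: total draws C(16,5) = 4368; favorable C(8,5) = 56; P = 1/78; answer 1/78
Step 2: Y1 = 1/78; threaded value p + q = 79; r = -8; cross terms: (-12*-19 - 2*-17)=262, (2*-19 - 19*-19)=323, (19*5 - 30*-19)=665, (30*2 - -14*5)=130, (-14*-8 - -32*2)=176, (-32*-17 - -12*-8)=448; twice the area = |2004| = 2004; area = 1002; answer 1002
Step 3: Y2 = 1002; threaded value p + q = 1003; c = -46; T(3) = 1*(-23) + 3*(39) - 2*(-46) = 186; iterating: T(3)=186, T(4)=39, T(5)=643, T(6)=388, T(7)=2239, T(8)=2117; answer 2117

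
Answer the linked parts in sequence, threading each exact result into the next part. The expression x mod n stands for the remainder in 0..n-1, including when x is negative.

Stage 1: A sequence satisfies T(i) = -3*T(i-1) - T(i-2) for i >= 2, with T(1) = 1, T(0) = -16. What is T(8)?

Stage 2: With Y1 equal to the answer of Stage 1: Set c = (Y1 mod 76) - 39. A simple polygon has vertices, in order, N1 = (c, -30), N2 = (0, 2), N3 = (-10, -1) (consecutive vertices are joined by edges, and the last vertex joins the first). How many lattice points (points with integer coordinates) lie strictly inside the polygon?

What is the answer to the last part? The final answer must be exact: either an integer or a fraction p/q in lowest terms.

Stage 1: T(2) = -3*(1) - 1*(-16) = 13; iterating: T(2)=13, T(3)=-40, T(4)=107, T(5)=-281, T(6)=736, T(7)=-1927, T(8)=5045; answer 5045
Stage 2: Y1 = 5045; c = -10; cross terms: (-10*2 - 0*-30)=-20, (0*-1 - -10*2)=20, (-10*-30 - -10*-1)=290; twice the area = |290| = 290; area = 145; boundary points = 2 + 1 + 29 = 32; strictly interior points = area - boundary/2 + 1 = 130; answer 130

130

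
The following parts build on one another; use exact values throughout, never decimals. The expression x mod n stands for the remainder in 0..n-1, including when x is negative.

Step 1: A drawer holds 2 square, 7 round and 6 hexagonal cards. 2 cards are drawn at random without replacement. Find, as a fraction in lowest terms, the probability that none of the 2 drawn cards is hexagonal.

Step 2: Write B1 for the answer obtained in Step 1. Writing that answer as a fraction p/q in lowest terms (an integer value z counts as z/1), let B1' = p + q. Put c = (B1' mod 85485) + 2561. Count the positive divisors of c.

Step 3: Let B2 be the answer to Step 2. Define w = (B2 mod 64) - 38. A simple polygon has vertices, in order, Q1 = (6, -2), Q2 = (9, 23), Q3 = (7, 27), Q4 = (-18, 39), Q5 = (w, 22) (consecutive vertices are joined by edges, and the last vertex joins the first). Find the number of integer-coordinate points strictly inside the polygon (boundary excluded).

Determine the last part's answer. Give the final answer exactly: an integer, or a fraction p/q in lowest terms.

806

Step 1: total draws C(15,2) = 105; favorable C(9,2) = 36; P = 12/35; answer 12/35
Step 2: B1 = 12/35; threaded value p + q = 47; c = 2608; 2608 = 2^4 * 163; number of divisors = (4+1) * (1+1) = 10; answer 10
Step 3: B2 = 10; w = -28; cross terms: (6*23 - 9*-2)=156, (9*27 - 7*23)=82, (7*39 - -18*27)=759, (-18*22 - -28*39)=696, (-28*-2 - 6*22)=-76; twice the area = |1617| = 1617; area = 1617/2; boundary points = 1 + 2 + 1 + 1 + 2 = 7; strictly interior points = area - boundary/2 + 1 = 806; answer 806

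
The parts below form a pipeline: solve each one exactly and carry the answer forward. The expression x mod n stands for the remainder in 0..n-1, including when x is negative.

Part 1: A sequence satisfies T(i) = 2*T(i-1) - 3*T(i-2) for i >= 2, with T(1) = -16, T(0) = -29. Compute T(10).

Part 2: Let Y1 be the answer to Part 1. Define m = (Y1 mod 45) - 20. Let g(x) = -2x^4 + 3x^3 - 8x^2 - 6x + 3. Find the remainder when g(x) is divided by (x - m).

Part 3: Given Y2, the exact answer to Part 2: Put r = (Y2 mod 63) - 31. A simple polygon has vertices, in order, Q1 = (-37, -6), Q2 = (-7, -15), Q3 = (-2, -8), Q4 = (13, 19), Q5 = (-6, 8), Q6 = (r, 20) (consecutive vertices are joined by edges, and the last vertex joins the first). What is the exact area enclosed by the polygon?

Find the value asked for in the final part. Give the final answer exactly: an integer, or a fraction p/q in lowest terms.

Part 1: T(2) = 2*(-16) - 3*(-29) = 55; iterating: T(2)=55, T(3)=158, T(4)=151, T(5)=-172, T(6)=-797, T(7)=-1078, T(8)=235, T(9)=3704, T(10)=6703; answer 6703
Part 2: Y1 = 6703; m = 23; remainder = value at the root: -2*(23)^4 + 3*(23)^3 - 8*(23)^2 - 6*(23)^1 + 3 = (-559682) + (36501) + (-4232) + (-138) + (3) = -527548; answer -527548
Part 3: Y2 = -527548; r = -17; cross terms: (-37*-15 - -7*-6)=513, (-7*-8 - -2*-15)=26, (-2*19 - 13*-8)=66, (13*8 - -6*19)=218, (-6*20 - -17*8)=16, (-17*-6 - -37*20)=842; twice the area = |1681| = 1681; area = 1681/2; answer 1681/2

1681/2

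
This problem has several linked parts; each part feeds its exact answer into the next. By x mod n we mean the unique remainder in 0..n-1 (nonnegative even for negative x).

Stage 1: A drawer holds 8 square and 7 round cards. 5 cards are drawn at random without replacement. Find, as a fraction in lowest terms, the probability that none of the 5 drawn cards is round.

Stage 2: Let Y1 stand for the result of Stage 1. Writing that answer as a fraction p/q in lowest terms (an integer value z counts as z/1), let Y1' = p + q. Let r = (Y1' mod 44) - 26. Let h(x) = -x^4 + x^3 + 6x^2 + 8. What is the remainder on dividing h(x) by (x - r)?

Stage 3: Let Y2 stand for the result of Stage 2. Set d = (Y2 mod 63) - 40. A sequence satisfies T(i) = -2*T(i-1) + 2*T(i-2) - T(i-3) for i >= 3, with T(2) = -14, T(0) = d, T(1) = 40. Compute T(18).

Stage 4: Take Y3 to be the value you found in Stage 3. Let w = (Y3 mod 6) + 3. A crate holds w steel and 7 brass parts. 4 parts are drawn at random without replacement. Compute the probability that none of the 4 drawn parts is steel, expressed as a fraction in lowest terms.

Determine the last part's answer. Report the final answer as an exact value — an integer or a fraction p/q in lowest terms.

7/143

Stage 1: total draws C(15,5) = 3003; favorable C(8,5) = 56; P = 8/429; answer 8/429
Stage 2: Y1 = 8/429; threaded value p + q = 437; r = 15; remainder = value at the root: -1*(15)^4 + 1*(15)^3 + 6*(15)^2 + 8 = (-50625) + (3375) + (1350) + (8) = -45892; answer -45892
Stage 3: Y2 = -45892; d = -5; T(3) = -2*(-14) + 2*(40) - 1*(-5) = 113; iterating: T(3)=113, T(4)=-294, T(5)=828, T(6)=-2357, T(7)=6664, T(8)=-18870, T(9)=53425, T(10)=-151254, T(11)=428228, T(12)=-1212389, T(13)=3432488, T(14)=-9717982, T(15)=27513329, T(16)=-77895110, T(17)=220534860, T(18)=-624373269; answer -624373269
Stage 4: Y3 = -624373269; w = 6; total draws C(13,4) = 715; favorable C(7,4) = 35; P = 7/143; answer 7/143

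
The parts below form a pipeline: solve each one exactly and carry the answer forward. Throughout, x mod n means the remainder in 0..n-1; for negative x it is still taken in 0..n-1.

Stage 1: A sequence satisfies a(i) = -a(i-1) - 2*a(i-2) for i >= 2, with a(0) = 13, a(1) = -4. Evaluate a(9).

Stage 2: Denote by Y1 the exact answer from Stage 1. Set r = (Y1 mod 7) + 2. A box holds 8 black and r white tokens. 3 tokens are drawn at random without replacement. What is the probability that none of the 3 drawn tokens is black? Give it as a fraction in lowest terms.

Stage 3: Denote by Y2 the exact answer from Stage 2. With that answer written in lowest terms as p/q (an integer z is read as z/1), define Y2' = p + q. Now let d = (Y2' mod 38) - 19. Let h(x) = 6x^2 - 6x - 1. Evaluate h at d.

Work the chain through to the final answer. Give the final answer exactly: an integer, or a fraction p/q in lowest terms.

Stage 1: a(2) = -1*(-4) - 2*(13) = -22; iterating: a(2)=-22, a(3)=30, a(4)=14, a(5)=-74, a(6)=46, a(7)=102, a(8)=-194, a(9)=-10; answer -10
Stage 2: Y1 = -10; r = 6; total draws C(14,3) = 364; favorable C(6,3) = 20; P = 5/91; answer 5/91
Stage 3: Y2 = 5/91; threaded value p + q = 96; d = 1; 6*(1)^2 - 6*(1)^1 - 1 = (6) + (-6) + (-1) = -1; answer -1

-1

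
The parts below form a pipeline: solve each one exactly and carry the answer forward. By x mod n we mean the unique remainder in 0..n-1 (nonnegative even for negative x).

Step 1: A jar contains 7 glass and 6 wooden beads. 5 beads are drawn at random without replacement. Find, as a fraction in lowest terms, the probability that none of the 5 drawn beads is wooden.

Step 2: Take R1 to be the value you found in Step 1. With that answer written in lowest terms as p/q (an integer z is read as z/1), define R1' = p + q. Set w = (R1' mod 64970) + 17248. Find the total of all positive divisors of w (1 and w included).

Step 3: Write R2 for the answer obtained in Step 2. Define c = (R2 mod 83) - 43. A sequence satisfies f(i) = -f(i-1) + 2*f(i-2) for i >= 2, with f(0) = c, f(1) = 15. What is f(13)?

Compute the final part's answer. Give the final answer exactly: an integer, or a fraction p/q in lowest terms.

Step 1: total draws C(13,5) = 1287; favorable C(7,5) = 21; P = 7/429; answer 7/429
Step 2: R1 = 7/429; threaded value p + q = 436; w = 17684; 17684 = 2^2 * 4421; sigma = (1 + 2 + 4) * (1 + 4421) = 7 * 4422 = 30954; answer 30954
Step 3: R2 = 30954; c = 35; f(2) = -1*(15) + 2*(35) = 55; iterating: f(2)=55, f(3)=-25, f(4)=135, f(5)=-185, f(6)=455, f(7)=-825, f(8)=1735, f(9)=-3385, f(10)=6855, f(11)=-13625, f(12)=27335, f(13)=-54585; answer -54585

-54585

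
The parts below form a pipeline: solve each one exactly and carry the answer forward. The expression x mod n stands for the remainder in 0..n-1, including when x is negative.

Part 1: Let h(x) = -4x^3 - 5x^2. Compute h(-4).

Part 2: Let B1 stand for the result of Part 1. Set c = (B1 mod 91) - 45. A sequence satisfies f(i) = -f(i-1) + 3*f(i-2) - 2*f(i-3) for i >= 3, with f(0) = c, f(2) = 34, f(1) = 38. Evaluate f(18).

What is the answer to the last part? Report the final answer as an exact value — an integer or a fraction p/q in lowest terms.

12204044

Part 1: -4*(-4)^3 - 5*(-4)^2 = (256) + (-80) = 176; answer 176
Part 2: B1 = 176; c = 40; f(3) = -1*(34) + 3*(38) - 2*(40) = 0; iterating: f(3)=0, f(4)=26, f(5)=-94, f(6)=172, f(7)=-506, f(8)=1210, f(9)=-3072, f(10)=7714, f(11)=-19350, f(12)=48636, f(13)=-122114, f(14)=306722, f(15)=-770336, f(16)=1934730, f(17)=-4859182, f(18)=12204044; answer 12204044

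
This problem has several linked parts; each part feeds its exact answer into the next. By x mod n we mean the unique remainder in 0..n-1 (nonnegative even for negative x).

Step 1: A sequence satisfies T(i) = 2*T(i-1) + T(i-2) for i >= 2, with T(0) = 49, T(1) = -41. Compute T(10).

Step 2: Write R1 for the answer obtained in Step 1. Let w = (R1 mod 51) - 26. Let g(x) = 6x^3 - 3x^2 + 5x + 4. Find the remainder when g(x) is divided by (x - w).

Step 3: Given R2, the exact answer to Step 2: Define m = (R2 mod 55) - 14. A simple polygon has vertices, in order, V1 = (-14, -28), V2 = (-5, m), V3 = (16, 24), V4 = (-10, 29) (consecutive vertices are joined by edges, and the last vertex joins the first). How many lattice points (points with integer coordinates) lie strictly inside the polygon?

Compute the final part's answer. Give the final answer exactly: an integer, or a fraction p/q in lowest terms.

398

Step 1: T(2) = 2*(-41) + 1*(49) = -33; iterating: T(2)=-33, T(3)=-107, T(4)=-247, T(5)=-601, T(6)=-1449, T(7)=-3499, T(8)=-8447, T(9)=-20393, T(10)=-49233; answer -49233
Step 2: R1 = -49233; w = 7; remainder = value at the root: 6*(7)^3 - 3*(7)^2 + 5*(7)^1 + 4 = (2058) + (-147) + (35) + (4) = 1950; answer 1950
Step 3: R2 = 1950; m = 11; cross terms: (-14*11 - -5*-28)=-294, (-5*24 - 16*11)=-296, (16*29 - -10*24)=704, (-10*-28 - -14*29)=686; twice the area = |800| = 800; area = 400; boundary points = 3 + 1 + 1 + 1 = 6; strictly interior points = area - boundary/2 + 1 = 398; answer 398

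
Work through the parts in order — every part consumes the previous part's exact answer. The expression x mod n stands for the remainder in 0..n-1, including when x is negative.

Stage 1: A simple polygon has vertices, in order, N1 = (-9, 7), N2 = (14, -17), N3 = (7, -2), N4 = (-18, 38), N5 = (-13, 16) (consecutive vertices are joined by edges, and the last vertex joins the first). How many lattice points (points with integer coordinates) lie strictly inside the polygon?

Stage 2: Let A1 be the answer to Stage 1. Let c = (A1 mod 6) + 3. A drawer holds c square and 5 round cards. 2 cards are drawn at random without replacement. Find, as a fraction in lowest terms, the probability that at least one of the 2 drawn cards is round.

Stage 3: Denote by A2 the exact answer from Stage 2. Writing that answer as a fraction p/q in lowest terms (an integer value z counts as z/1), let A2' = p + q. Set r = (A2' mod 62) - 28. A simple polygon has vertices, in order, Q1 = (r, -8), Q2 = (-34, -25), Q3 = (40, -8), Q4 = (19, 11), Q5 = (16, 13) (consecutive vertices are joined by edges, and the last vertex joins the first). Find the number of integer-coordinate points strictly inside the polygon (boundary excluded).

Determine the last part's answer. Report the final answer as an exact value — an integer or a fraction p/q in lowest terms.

991

Stage 1: cross terms: (-9*-17 - 14*7)=55, (14*-2 - 7*-17)=91, (7*38 - -18*-2)=230, (-18*16 - -13*38)=206, (-13*7 - -9*16)=53; twice the area = |635| = 635; area = 635/2; boundary points = 1 + 1 + 5 + 1 + 1 = 9; strictly interior points = area - boundary/2 + 1 = 314; answer 314
Stage 2: A1 = 314; c = 5; total draws C(10,2) = 45; complement C(5,2) = 10; favorable 45 - 10 = 35; P = 7/9; answer 7/9
Stage 3: A2 = 7/9; threaded value p + q = 16; r = -12; cross terms: (-12*-25 - -34*-8)=28, (-34*-8 - 40*-25)=1272, (40*11 - 19*-8)=592, (19*13 - 16*11)=71, (16*-8 - -12*13)=28; twice the area = |1991| = 1991; area = 1991/2; boundary points = 1 + 1 + 1 + 1 + 7 = 11; strictly interior points = area - boundary/2 + 1 = 991; answer 991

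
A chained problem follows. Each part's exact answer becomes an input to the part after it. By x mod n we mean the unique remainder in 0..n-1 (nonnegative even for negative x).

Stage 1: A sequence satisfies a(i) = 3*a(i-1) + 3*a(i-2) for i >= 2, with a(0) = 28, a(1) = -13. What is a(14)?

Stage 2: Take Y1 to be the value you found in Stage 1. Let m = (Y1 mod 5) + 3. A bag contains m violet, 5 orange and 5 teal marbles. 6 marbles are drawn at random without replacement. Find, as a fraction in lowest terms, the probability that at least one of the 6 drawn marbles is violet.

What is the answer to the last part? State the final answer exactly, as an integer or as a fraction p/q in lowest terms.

251/286

Stage 1: a(2) = 3*(-13) + 3*(28) = 45; iterating: a(2)=45, a(3)=96, a(4)=423, a(5)=1557, a(6)=5940, a(7)=22491, a(8)=85293, a(9)=323352, a(10)=1225935, a(11)=4647861, a(12)=17621388, a(13)=66807747, a(14)=253287405; answer 253287405
Stage 2: Y1 = 253287405; m = 3; total draws C(13,6) = 1716; complement C(10,6) = 210; favorable 1716 - 210 = 1506; P = 251/286; answer 251/286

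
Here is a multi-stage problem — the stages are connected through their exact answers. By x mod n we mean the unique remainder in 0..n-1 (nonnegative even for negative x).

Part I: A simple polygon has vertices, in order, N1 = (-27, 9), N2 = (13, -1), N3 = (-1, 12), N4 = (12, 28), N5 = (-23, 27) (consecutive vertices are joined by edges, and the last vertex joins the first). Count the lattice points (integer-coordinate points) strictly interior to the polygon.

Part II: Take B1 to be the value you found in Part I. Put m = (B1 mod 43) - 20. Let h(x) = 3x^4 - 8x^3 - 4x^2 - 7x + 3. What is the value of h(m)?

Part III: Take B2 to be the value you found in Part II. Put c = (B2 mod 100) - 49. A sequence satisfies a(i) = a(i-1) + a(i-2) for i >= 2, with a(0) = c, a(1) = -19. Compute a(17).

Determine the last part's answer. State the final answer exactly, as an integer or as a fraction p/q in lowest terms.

-16525

Part I: cross terms: (-27*-1 - 13*9)=-90, (13*12 - -1*-1)=155, (-1*28 - 12*12)=-172, (12*27 - -23*28)=968, (-23*9 - -27*27)=522; twice the area = |1383| = 1383; area = 1383/2; boundary points = 10 + 1 + 1 + 1 + 2 = 15; strictly interior points = area - boundary/2 + 1 = 685; answer 685
Part II: B1 = 685; m = 20; 3*(20)^4 - 8*(20)^3 - 4*(20)^2 - 7*(20)^1 + 3 = (480000) + (-64000) + (-1600) + (-140) + (3) = 414263; answer 414263
Part III: B2 = 414263; c = 14; a(2) = 1*(-19) + 1*(14) = -5; iterating: a(2)=-5, a(3)=-24, a(4)=-29, a(5)=-53, a(6)=-82, a(7)=-135, a(8)=-217, a(9)=-352, a(10)=-569, a(11)=-921, a(12)=-1490, a(13)=-2411, a(14)=-3901, a(15)=-6312, a(16)=-10213, a(17)=-16525; answer -16525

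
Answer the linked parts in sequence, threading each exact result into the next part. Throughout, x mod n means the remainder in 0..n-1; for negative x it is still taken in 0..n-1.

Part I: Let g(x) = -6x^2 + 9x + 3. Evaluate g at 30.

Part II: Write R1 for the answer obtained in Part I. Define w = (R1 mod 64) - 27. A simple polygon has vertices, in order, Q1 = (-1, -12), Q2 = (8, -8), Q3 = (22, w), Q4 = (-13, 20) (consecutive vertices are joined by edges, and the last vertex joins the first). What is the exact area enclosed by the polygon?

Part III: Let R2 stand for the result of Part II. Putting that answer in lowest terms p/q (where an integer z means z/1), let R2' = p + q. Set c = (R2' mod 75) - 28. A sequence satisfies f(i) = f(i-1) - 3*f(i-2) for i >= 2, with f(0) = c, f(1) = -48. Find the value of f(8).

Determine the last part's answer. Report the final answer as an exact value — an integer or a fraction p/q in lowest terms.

2226

Part I: -6*(30)^2 + 9*(30)^1 + 3 = (-5400) + (270) + (3) = -5127; answer -5127
Part II: R1 = -5127; w = 30; cross terms: (-1*-8 - 8*-12)=104, (8*30 - 22*-8)=416, (22*20 - -13*30)=830, (-13*-12 - -1*20)=176; twice the area = |1526| = 1526; area = 763; answer 763
Part III: R2 = 763; threaded value p + q = 764; c = -14; f(2) = 1*(-48) - 3*(-14) = -6; iterating: f(2)=-6, f(3)=138, f(4)=156, f(5)=-258, f(6)=-726, f(7)=48, f(8)=2226; answer 2226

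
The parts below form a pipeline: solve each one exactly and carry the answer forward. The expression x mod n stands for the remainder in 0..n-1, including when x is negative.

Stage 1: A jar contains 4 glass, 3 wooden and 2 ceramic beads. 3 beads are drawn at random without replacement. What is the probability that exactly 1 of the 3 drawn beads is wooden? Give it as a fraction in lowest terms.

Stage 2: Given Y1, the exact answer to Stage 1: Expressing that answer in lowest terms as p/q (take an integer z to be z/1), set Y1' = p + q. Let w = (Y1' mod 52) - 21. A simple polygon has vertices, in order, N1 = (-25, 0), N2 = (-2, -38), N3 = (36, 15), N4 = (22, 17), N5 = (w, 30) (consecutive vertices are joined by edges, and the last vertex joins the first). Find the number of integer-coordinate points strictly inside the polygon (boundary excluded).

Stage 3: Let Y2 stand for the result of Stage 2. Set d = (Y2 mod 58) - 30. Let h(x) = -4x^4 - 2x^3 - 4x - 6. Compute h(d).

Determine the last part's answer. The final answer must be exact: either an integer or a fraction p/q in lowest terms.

-1593856

Stage 1: total draws C(9,3) = 84; favorable C(3,1)*C(6,2) = 45; P = 15/28; answer 15/28
Stage 2: Y1 = 15/28; threaded value p + q = 43; w = 22; cross terms: (-25*-38 - -2*0)=950, (-2*15 - 36*-38)=1338, (36*17 - 22*15)=282, (22*30 - 22*17)=286, (22*0 - -25*30)=750; twice the area = |3606| = 3606; area = 1803; boundary points = 1 + 1 + 2 + 13 + 1 = 18; strictly interior points = area - boundary/2 + 1 = 1795; answer 1795
Stage 3: Y2 = 1795; d = 25; -4*(25)^4 - 2*(25)^3 - 4*(25)^1 - 6 = (-1562500) + (-31250) + (-100) + (-6) = -1593856; answer -1593856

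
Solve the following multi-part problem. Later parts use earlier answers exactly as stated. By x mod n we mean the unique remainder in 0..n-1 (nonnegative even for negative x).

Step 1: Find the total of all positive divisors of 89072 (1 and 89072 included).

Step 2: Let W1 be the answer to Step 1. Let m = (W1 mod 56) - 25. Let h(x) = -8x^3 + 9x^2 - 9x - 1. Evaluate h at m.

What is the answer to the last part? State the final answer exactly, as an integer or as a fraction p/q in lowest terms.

130849

Step 1: 89072 = 2^4 * 19 * 293; sigma = (1 + 2 + 4 + 8 + 16) * (1 + 19) * (1 + 293) = 31 * 20 * 294 = 182280; answer 182280
Step 2: W1 = 182280; m = -25; -8*(-25)^3 + 9*(-25)^2 - 9*(-25)^1 - 1 = (125000) + (5625) + (225) + (-1) = 130849; answer 130849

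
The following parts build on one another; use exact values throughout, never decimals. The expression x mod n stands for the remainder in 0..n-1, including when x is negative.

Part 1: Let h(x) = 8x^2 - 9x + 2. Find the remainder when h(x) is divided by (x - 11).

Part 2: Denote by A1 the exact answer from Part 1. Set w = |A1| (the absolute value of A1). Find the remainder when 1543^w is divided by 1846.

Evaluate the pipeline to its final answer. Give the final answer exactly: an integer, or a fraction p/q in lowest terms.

1205

Part 1: remainder = value at the root: 8*(11)^2 - 9*(11)^1 + 2 = (968) + (-99) + (2) = 871; answer 871
Part 2: A1 = 871; w = 871; squarings mod 1846: 1543^1=1543, 1543^2=1355, 1543^4=1101, 1543^8=1225, 1543^16=1673, 1543^32=393, 1543^64=1231, 1543^128=1641, 1543^256=1413, 1543^512=1043; 1543^871 = 1543^1 * 1543^2 * 1543^4 * 1543^32 * 1543^64 * 1543^256 * 1543^512 = 1205 (mod 1846); answer 1205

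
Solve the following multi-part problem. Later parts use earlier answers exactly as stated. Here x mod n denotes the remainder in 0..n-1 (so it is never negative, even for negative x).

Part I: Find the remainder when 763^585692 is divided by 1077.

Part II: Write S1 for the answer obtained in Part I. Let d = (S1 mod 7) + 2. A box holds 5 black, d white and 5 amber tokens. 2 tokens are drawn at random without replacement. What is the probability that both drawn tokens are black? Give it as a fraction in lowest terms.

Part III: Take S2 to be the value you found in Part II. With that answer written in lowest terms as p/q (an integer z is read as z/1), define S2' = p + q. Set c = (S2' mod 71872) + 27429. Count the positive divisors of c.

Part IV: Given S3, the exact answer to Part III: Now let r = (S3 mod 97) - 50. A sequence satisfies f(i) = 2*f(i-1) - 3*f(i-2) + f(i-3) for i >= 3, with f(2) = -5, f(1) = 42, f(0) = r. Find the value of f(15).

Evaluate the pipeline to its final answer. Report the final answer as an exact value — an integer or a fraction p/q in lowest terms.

Part I: squarings mod 1077: 763^1=763, 763^2=589, 763^4=127, 763^8=1051, 763^16=676, 763^32=328, 763^64=961, 763^128=532, 763^256=850, 763^512=910, 763^1024=964, 763^2048=922, 763^4096=331, 763^8192=784, 763^16384=766, 763^32768=868, 763^65536=601, 763^131072=406, 763^262144=55, 763^524288=871; 763^585692 = 763^4 * 763^8 * 763^16 * 763^64 * 763^128 * 763^256 * 763^512 * 763^1024 * 763^2048 * 763^8192 * 763^16384 * 763^32768 * 763^524288 = 127 (mod 1077); answer 127
Part II: S1 = 127; d = 3; total draws C(13,2) = 78; favorable C(5,2) = 10; P = 5/39; answer 5/39
Part III: S2 = 5/39; threaded value p + q = 44; c = 27473; 27473 = 83 * 331; number of divisors = (1+1) * (1+1) = 4; answer 4
Part IV: S3 = 4; r = -46; f(3) = 2*(-5) - 3*(42) + 1*(-46) = -182; iterating: f(3)=-182, f(4)=-307, f(5)=-73, f(6)=593, f(7)=1098, f(8)=344, f(9)=-2013, f(10)=-3960, f(11)=-1537, f(12)=6793, f(13)=14237, f(14)=6558, f(15)=-22802; answer -22802

-22802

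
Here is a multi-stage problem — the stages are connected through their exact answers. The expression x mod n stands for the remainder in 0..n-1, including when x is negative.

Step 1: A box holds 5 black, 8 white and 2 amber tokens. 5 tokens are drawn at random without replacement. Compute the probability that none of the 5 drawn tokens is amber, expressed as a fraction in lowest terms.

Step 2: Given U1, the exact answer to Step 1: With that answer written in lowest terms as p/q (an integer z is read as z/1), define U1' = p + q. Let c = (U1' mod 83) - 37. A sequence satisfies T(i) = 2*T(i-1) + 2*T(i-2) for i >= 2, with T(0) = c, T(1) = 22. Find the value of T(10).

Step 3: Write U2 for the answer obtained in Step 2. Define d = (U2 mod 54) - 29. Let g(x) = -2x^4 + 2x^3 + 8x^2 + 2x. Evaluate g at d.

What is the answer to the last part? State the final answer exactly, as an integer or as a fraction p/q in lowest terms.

Step 1: total draws C(15,5) = 3003; favorable C(13,5) = 1287; P = 3/7; answer 3/7
Step 2: U1 = 3/7; threaded value p + q = 10; c = -27; T(2) = 2*(22) + 2*(-27) = -10; iterating: T(2)=-10, T(3)=24, T(4)=28, T(5)=104, T(6)=264, T(7)=736, T(8)=2000, T(9)=5472, T(10)=14944; answer 14944
Step 3: U2 = 14944; d = 11; -2*(11)^4 + 2*(11)^3 + 8*(11)^2 + 2*(11)^1 = (-29282) + (2662) + (968) + (22) = -25630; answer -25630

-25630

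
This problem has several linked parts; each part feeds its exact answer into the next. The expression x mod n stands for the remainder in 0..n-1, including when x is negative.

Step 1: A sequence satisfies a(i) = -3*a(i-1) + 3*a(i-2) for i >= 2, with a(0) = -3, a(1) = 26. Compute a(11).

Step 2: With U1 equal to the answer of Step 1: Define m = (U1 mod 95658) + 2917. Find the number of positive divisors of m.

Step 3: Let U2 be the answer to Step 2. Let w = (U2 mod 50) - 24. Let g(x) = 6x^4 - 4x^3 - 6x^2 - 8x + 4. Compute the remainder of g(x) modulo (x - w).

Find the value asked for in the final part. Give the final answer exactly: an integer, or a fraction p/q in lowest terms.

Step 1: a(2) = -3*(26) + 3*(-3) = -87; iterating: a(2)=-87, a(3)=339, a(4)=-1278, a(5)=4851, a(6)=-18387, a(7)=69714, a(8)=-264303, a(9)=1002051, a(10)=-3799062, a(11)=14403339; answer 14403339
Step 2: U1 = 14403339; m = 57556; 57556 = 2^2 * 14389; number of divisors = (2+1) * (1+1) = 6; answer 6
Step 3: U2 = 6; w = -18; remainder = value at the root: 6*(-18)^4 - 4*(-18)^3 - 6*(-18)^2 - 8*(-18)^1 + 4 = (629856) + (23328) + (-1944) + (144) + (4) = 651388; answer 651388

651388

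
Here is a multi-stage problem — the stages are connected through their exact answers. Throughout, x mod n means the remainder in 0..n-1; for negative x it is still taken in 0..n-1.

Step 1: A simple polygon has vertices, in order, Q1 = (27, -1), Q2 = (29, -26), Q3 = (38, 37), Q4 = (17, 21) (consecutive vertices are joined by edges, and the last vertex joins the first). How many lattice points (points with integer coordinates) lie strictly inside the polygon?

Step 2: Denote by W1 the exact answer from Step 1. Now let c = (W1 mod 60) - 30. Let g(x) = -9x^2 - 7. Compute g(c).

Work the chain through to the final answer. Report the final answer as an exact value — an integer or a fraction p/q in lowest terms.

Step 1: cross terms: (27*-26 - 29*-1)=-673, (29*37 - 38*-26)=2061, (38*21 - 17*37)=169, (17*-1 - 27*21)=-584; twice the area = |973| = 973; area = 973/2; boundary points = 1 + 9 + 1 + 2 = 13; strictly interior points = area - boundary/2 + 1 = 481; answer 481
Step 2: W1 = 481; c = -29; -9*(-29)^2 - 7 = (-7569) + (-7) = -7576; answer -7576

-7576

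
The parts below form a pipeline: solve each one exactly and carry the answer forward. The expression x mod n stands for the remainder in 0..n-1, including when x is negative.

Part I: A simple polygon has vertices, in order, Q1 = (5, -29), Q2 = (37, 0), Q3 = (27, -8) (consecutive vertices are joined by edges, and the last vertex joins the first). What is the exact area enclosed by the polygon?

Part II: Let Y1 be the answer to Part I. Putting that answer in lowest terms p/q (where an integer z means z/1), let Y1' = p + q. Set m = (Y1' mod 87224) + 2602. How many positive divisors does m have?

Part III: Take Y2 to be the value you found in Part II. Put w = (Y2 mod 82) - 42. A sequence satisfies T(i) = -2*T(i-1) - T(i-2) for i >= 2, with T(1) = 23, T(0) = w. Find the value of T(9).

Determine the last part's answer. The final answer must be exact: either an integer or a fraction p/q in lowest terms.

-33

Part I: cross terms: (5*0 - 37*-29)=1073, (37*-8 - 27*0)=-296, (27*-29 - 5*-8)=-743; twice the area = |34| = 34; area = 17; answer 17
Part II: Y1 = 17; threaded value p + q = 18; m = 2620; 2620 = 2^2 * 5 * 131; number of divisors = (2+1) * (1+1) * (1+1) = 12; answer 12
Part III: Y2 = 12; w = -30; T(2) = -2*(23) - 1*(-30) = -16; iterating: T(2)=-16, T(3)=9, T(4)=-2, T(5)=-5, T(6)=12, T(7)=-19, T(8)=26, T(9)=-33; answer -33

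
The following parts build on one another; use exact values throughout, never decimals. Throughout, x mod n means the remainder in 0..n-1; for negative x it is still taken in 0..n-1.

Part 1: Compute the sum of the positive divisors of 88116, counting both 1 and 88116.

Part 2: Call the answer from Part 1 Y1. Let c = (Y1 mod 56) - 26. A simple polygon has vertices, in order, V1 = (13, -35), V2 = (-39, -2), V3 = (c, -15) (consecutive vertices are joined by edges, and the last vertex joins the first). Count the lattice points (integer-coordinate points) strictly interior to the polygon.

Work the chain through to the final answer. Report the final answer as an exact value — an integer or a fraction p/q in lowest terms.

Part 1: 88116 = 2^2 * 3 * 7 * 1049; sigma = (1 + 2 + 4) * (1 + 3) * (1 + 7) * (1 + 1049) = 7 * 4 * 8 * 1050 = 235200; answer 235200
Part 2: Y1 = 235200; c = -26; cross terms: (13*-2 - -39*-35)=-1391, (-39*-15 - -26*-2)=533, (-26*-35 - 13*-15)=1105; twice the area = |247| = 247; area = 247/2; boundary points = 1 + 13 + 1 = 15; strictly interior points = area - boundary/2 + 1 = 117; answer 117

117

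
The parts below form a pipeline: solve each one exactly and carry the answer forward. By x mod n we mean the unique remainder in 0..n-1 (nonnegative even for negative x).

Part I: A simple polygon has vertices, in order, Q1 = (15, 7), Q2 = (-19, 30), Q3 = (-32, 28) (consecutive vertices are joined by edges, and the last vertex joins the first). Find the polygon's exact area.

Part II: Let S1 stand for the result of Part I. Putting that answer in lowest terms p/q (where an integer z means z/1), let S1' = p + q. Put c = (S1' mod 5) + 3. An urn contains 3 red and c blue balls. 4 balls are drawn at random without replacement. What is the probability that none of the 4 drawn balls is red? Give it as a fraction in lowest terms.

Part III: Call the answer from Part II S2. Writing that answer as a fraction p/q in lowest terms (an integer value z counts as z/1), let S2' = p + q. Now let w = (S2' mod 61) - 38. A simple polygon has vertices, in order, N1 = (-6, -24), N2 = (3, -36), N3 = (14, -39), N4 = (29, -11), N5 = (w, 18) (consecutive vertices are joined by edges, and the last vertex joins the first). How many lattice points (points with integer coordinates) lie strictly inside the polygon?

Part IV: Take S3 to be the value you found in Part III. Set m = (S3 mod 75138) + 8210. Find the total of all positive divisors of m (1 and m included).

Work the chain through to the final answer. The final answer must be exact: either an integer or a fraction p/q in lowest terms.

Part I: cross terms: (15*30 - -19*7)=583, (-19*28 - -32*30)=428, (-32*7 - 15*28)=-644; twice the area = |367| = 367; area = 367/2; answer 367/2
Part II: S1 = 367/2; threaded value p + q = 369; c = 7; total draws C(10,4) = 210; favorable C(7,4) = 35; P = 1/6; answer 1/6
Part III: S2 = 1/6; threaded value p + q = 7; w = -31; cross terms: (-6*-36 - 3*-24)=288, (3*-39 - 14*-36)=387, (14*-11 - 29*-39)=977, (29*18 - -31*-11)=181, (-31*-24 - -6*18)=852; twice the area = |2685| = 2685; area = 2685/2; boundary points = 3 + 1 + 1 + 1 + 1 = 7; strictly interior points = area - boundary/2 + 1 = 1340; answer 1340
Part IV: S3 = 1340; m = 9550; 9550 = 2 * 5^2 * 191; sigma = (1 + 2) * (1 + 5 + 25) * (1 + 191) = 3 * 31 * 192 = 17856; answer 17856

17856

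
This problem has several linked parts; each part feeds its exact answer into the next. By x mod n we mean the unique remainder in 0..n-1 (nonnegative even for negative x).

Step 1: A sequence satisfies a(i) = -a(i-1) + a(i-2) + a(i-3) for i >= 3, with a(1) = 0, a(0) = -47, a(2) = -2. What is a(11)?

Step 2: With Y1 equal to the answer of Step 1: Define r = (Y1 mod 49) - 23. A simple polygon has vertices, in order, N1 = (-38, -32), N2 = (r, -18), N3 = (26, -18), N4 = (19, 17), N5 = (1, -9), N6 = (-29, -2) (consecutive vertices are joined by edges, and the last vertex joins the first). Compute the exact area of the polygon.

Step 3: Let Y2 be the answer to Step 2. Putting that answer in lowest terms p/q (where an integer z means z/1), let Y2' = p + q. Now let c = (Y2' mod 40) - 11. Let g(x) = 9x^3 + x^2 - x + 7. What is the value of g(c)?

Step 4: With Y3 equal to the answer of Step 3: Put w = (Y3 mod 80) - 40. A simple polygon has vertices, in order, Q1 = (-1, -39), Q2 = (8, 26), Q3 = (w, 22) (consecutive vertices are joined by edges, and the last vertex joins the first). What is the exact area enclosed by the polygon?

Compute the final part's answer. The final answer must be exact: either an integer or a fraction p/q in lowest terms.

Step 1: a(3) = -1*(-2) + 1*(0) + 1*(-47) = -45; iterating: a(3)=-45, a(4)=43, a(5)=-90, a(6)=88, a(7)=-135, a(8)=133, a(9)=-180, a(10)=178, a(11)=-225; answer -225
Step 2: Y1 = -225; r = -3; cross terms: (-38*-18 - -3*-32)=588, (-3*-18 - 26*-18)=522, (26*17 - 19*-18)=784, (19*-9 - 1*17)=-188, (1*-2 - -29*-9)=-263, (-29*-32 - -38*-2)=852; twice the area = |2295| = 2295; area = 2295/2; answer 2295/2
Step 3: Y2 = 2295/2; threaded value p + q = 2297; c = 6; 9*(6)^3 + 1*(6)^2 - 1*(6)^1 + 7 = (1944) + (36) + (-6) + (7) = 1981; answer 1981
Step 4: Y3 = 1981; w = 21; cross terms: (-1*26 - 8*-39)=286, (8*22 - 21*26)=-370, (21*-39 - -1*22)=-797; twice the area = |-881| = 881; area = 881/2; answer 881/2

881/2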